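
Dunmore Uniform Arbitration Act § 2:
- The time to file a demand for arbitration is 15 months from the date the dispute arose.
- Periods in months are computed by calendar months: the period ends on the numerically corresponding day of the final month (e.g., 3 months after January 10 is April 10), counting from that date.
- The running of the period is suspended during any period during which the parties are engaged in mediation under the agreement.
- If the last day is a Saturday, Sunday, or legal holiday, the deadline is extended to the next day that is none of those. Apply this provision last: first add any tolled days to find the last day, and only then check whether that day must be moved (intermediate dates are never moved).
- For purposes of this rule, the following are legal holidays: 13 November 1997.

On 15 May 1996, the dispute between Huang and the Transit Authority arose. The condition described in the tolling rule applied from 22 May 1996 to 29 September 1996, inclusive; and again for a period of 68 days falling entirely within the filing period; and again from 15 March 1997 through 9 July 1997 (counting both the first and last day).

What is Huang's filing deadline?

June 29, 1998

15 months after 15 May 1996 is August 15, 1997.
From May 22, 1996 through September 29, 1996 inclusive is 131 days; tolling adds 131 days: August 15, 1997 + 131 days = December 24, 1997.
Tolling adds 68 days: December 24, 1997 + 68 days = March 2, 1998.
From March 15, 1997 through July 9, 1997 inclusive is 117 days; tolling adds 117 days: March 2, 1998 + 117 days = June 27, 1998.
June 27, 1998 is Saturday; June 28, 1998 is Sunday. The next qualifying day is June 29, 1998.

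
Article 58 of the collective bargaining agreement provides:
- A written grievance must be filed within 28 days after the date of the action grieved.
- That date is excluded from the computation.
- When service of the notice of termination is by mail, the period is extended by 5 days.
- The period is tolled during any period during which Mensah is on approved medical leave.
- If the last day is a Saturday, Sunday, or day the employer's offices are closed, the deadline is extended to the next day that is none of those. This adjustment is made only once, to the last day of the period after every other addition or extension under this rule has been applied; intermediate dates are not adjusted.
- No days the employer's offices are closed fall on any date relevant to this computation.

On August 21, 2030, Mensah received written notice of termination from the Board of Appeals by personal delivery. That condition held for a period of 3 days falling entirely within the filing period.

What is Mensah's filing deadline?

28 days after August 21, 2030 is September 18, 2030.
Service was not by mail, so no mail extension applies.
Tolling adds 3 days: September 18, 2030 + 3 days = September 21, 2030.
September 21, 2030 is Saturday; September 22, 2030 is Sunday. The next qualifying day is September 23, 2030.

September 23, 2030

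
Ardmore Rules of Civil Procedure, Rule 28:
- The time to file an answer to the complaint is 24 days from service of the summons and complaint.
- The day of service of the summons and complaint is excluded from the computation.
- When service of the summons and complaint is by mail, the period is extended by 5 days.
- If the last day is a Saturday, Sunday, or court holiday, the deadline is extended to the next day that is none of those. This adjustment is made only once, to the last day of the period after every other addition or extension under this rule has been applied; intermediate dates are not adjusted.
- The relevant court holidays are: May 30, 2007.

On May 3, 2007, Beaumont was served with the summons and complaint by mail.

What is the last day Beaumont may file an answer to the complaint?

June 1, 2007

24 days after May 3, 2007 is May 27, 2007.
Service was by mail, adding 5 days: May 27, 2007 + 5 days = June 1, 2007.
June 1, 2007 is a Friday and not a court holiday, so no extension applies.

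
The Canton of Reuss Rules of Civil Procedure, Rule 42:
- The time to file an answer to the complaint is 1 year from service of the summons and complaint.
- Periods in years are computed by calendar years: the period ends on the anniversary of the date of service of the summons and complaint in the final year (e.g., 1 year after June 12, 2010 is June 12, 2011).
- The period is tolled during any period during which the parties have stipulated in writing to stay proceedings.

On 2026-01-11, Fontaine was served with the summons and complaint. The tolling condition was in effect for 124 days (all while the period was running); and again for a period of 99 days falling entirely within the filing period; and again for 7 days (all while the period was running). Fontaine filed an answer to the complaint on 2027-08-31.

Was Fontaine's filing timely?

1 year after 2026-01-11 is January 11, 2027.
Tolling adds 124 days: January 11, 2027 + 124 days = May 15, 2027.
Tolling adds 99 days: May 15, 2027 + 99 days = August 22, 2027.
Tolling adds 7 days: August 22, 2027 + 7 days = August 29, 2027.
The deadline is August 29, 2027; the filing on August 31, 2027 is after that date.

No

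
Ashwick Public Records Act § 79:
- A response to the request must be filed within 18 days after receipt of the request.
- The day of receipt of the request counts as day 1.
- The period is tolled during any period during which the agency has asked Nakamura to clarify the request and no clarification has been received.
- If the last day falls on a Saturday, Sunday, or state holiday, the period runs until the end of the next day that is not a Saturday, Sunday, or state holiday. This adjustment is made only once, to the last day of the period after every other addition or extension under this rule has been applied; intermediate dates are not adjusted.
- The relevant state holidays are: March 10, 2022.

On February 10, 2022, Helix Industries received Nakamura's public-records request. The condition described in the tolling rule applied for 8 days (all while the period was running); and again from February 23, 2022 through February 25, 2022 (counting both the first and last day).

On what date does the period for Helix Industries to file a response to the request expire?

March 11, 2022

Counting February 10, 2022 as day 1, day 18 is February 27, 2022.
Tolling adds 8 days: February 27, 2022 + 8 days = March 7, 2022.
From February 23, 2022 through February 25, 2022 inclusive is 3 days; tolling adds 3 days: March 7, 2022 + 3 days = March 10, 2022.
March 10, 2022 is a listed holiday. The next qualifying day is March 11, 2022.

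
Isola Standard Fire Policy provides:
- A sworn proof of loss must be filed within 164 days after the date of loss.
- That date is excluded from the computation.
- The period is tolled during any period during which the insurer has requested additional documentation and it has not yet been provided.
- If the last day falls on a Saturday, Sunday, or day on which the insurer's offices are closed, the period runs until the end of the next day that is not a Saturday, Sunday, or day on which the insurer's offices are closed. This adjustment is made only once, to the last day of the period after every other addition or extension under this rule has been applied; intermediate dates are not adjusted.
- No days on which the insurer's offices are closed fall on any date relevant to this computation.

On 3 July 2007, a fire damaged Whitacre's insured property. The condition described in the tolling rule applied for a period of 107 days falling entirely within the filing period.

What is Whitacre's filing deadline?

March 31, 2008

164 days after 3 July 2007 is December 14, 2007.
Tolling adds 107 days: December 14, 2007 + 107 days = March 30, 2008.
March 30, 2008 is Sunday. The next qualifying day is March 31, 2008.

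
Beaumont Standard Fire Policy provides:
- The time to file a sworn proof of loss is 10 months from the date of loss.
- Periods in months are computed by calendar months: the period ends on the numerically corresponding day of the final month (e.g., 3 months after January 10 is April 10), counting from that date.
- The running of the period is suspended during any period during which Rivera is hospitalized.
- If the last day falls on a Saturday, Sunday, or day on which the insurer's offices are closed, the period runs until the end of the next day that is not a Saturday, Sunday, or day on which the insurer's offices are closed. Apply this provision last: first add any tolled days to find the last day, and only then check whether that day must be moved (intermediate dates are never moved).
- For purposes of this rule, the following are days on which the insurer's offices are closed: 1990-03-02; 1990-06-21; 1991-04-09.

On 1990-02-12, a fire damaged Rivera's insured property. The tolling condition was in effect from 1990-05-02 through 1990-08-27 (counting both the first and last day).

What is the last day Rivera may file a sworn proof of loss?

10 months after 1990-02-12 is December 12, 1990.
From May 2, 1990 through August 27, 1990 inclusive is 118 days; tolling adds 118 days: December 12, 1990 + 118 days = April 9, 1991.
April 9, 1991 is a listed holiday. The next qualifying day is April 10, 1991.

April 10, 1991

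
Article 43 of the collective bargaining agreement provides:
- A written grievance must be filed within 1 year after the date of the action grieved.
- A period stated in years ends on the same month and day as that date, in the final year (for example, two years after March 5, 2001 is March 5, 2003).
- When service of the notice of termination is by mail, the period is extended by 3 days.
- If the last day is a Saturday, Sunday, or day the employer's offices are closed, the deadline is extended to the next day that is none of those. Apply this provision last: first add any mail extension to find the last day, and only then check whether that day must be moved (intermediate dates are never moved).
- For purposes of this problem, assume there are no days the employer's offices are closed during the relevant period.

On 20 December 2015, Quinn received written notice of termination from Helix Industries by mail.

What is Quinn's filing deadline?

1 year after 20 December 2015 is December 20, 2016.
Service was by mail, adding 3 days: December 20, 2016 + 3 days = December 23, 2016.
December 23, 2016 is a Friday and not a day the employer's offices are closed, so no extension applies.

December 23, 2016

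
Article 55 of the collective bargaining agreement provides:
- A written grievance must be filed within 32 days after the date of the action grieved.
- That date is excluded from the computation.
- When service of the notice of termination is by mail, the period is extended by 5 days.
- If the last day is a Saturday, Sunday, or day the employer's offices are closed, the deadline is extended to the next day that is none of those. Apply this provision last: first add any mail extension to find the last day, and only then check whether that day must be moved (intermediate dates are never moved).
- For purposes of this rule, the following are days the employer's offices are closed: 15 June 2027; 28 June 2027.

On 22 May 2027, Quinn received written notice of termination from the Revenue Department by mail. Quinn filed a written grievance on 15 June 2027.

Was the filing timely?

32 days after 22 May 2027 is June 23, 2027.
Service was by mail, adding 5 days: June 23, 2027 + 5 days = June 28, 2027.
June 28, 2027 is a listed holiday. The next qualifying day is June 29, 2027.
The deadline is June 29, 2027; the filing on June 15, 2027 is on or before that date.

Yes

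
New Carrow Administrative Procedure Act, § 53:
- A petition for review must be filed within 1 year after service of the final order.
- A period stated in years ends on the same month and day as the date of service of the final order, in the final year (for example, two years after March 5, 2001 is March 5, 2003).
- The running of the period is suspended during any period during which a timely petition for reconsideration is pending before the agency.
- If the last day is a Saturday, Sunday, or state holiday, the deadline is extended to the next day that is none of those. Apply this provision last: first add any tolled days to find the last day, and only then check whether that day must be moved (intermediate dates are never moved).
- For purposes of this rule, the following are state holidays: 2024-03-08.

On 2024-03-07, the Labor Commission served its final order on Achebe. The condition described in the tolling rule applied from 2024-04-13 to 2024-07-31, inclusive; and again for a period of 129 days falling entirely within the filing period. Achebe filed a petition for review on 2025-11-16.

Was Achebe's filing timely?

No

1 year after 2024-03-07 is March 7, 2025.
From April 13, 2024 through July 31, 2024 inclusive is 110 days; tolling adds 110 days: March 7, 2025 + 110 days = June 25, 2025.
Tolling adds 129 days: June 25, 2025 + 129 days = November 1, 2025.
November 1, 2025 is Saturday; November 2, 2025 is Sunday. The next qualifying day is November 3, 2025.
The deadline is November 3, 2025; the filing on November 16, 2025 is after that date.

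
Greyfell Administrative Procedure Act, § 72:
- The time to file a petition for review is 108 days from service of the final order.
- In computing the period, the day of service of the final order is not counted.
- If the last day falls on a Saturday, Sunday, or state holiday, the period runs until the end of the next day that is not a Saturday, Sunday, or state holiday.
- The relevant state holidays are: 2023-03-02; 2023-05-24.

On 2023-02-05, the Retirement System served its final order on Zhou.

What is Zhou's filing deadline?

May 25, 2023

108 days after 2023-02-05 is May 24, 2023.
May 24, 2023 is a listed holiday. The next qualifying day is May 25, 2023.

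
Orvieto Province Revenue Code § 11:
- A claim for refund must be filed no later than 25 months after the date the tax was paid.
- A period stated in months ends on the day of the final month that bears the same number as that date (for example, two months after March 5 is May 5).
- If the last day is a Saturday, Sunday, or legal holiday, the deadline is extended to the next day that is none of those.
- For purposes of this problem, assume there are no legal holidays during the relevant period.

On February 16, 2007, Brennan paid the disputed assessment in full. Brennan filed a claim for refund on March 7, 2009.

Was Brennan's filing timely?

25 months after February 16, 2007 is March 16, 2009.
March 16, 2009 is a Monday and not a legal holiday, so no extension applies.
The deadline is March 16, 2009; the filing on March 7, 2009 is on or before that date.

Yes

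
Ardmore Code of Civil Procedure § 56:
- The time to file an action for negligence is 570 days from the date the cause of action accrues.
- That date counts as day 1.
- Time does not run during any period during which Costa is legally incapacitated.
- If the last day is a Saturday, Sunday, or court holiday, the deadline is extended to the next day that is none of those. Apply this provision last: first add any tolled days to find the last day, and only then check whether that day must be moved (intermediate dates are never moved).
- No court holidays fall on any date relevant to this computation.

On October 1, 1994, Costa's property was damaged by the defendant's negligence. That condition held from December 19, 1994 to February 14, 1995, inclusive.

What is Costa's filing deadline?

Counting October 1, 1994 as day 1, day 570 is April 22, 1996.
From December 19, 1994 through February 14, 1995 inclusive is 58 days; tolling adds 58 days: April 22, 1996 + 58 days = June 19, 1996.
June 19, 1996 is a Wednesday and not a court holiday, so no extension applies.

June 19, 1996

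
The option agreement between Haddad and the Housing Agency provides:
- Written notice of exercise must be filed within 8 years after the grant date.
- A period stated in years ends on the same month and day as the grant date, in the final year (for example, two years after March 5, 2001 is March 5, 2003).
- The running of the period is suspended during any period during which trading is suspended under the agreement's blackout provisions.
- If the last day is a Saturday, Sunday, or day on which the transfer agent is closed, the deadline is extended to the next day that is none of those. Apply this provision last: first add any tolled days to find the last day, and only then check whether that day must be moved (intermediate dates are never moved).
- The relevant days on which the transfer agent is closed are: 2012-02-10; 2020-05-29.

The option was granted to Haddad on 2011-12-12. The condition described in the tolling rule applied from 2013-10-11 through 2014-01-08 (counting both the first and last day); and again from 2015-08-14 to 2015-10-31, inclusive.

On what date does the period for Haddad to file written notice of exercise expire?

8 years after 2011-12-12 is December 12, 2019.
From October 11, 2013 through January 8, 2014 inclusive is 90 days; tolling adds 90 days: December 12, 2019 + 90 days = March 11, 2020.
From August 14, 2015 through October 31, 2015 inclusive is 79 days; tolling adds 79 days: March 11, 2020 + 79 days = May 29, 2020.
May 29, 2020 is a listed holiday; May 30, 2020 is Saturday; May 31, 2020 is Sunday. The next qualifying day is June 1, 2020.

June 1, 2020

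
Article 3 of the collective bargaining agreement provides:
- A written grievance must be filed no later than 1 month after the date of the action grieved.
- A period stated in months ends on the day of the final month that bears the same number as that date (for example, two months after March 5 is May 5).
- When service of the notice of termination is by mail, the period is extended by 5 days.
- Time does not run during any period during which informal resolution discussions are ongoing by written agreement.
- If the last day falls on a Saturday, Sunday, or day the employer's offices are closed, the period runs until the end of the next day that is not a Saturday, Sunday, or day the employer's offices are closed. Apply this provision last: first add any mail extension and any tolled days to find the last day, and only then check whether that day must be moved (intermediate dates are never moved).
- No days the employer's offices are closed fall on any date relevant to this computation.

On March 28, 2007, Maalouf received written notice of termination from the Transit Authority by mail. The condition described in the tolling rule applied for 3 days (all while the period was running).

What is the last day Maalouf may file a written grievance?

1 month after March 28, 2007 is April 28, 2007.
Service was by mail, adding 5 days: April 28, 2007 + 5 days = May 3, 2007.
Tolling adds 3 days: May 3, 2007 + 3 days = May 6, 2007.
May 6, 2007 is Sunday. The next qualifying day is May 7, 2007.

May 7, 2007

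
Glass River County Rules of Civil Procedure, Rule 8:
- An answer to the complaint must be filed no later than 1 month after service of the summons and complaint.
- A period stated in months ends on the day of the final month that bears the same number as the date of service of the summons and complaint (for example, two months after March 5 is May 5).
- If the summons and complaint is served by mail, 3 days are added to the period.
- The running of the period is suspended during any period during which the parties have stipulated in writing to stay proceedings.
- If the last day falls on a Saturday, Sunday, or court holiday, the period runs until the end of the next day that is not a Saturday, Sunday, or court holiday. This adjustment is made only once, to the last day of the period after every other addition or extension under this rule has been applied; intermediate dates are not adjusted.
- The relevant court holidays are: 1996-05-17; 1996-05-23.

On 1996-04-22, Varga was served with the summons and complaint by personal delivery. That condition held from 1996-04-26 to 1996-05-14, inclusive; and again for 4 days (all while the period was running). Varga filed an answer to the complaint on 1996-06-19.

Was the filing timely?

1 month after 1996-04-22 is May 22, 1996.
Service was not by mail, so no mail extension applies.
From April 26, 1996 through May 14, 1996 inclusive is 19 days; tolling adds 19 days: May 22, 1996 + 19 days = June 10, 1996.
Tolling adds 4 days: June 10, 1996 + 4 days = June 14, 1996.
June 14, 1996 is a Friday and not a court holiday, so no extension applies.
The deadline is June 14, 1996; the filing on June 19, 1996 is after that date.

No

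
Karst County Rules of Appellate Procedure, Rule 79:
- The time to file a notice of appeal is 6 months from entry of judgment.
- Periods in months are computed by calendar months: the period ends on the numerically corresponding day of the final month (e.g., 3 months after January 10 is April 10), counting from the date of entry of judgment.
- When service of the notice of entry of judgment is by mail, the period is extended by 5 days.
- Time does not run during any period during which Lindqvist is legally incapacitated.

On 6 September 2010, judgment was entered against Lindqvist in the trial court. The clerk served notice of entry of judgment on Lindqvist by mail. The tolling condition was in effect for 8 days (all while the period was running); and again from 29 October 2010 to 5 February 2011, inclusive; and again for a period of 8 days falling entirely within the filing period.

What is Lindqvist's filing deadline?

6 months after 6 September 2010 is March 6, 2011.
Service was by mail, adding 5 days: March 6, 2011 + 5 days = March 11, 2011.
Tolling adds 8 days: March 11, 2011 + 8 days = March 19, 2011.
From October 29, 2010 through February 5, 2011 inclusive is 100 days; tolling adds 100 days: March 19, 2011 + 100 days = June 27, 2011.
Tolling adds 8 days: June 27, 2011 + 8 days = July 5, 2011.

July 5, 2011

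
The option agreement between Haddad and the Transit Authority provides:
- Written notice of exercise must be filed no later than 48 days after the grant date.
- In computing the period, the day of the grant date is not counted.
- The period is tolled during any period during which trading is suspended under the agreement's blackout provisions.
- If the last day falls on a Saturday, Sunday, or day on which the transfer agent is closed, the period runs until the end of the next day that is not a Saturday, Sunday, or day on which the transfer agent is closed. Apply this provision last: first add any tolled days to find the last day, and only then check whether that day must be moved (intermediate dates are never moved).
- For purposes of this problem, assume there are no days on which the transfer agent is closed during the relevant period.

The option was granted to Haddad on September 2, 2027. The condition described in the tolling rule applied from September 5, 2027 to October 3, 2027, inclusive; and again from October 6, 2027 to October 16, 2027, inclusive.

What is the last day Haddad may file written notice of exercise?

48 days after September 2, 2027 is October 20, 2027.
From September 5, 2027 through October 3, 2027 inclusive is 29 days; tolling adds 29 days: October 20, 2027 + 29 days = November 18, 2027.
From October 6, 2027 through October 16, 2027 inclusive is 11 days; tolling adds 11 days: November 18, 2027 + 11 days = November 29, 2027.
November 29, 2027 is a Monday and not a day on which the transfer agent is closed, so no extension applies.

November 29, 2027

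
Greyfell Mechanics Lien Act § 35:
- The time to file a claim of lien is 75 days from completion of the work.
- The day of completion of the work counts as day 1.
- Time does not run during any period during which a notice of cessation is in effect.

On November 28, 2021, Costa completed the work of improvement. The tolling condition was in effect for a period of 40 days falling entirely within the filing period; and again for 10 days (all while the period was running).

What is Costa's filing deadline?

April 1, 2022

Counting November 28, 2021 as day 1, day 75 is February 10, 2022.
Tolling adds 40 days: February 10, 2022 + 40 days = March 22, 2022.
Tolling adds 10 days: March 22, 2022 + 10 days = April 1, 2022.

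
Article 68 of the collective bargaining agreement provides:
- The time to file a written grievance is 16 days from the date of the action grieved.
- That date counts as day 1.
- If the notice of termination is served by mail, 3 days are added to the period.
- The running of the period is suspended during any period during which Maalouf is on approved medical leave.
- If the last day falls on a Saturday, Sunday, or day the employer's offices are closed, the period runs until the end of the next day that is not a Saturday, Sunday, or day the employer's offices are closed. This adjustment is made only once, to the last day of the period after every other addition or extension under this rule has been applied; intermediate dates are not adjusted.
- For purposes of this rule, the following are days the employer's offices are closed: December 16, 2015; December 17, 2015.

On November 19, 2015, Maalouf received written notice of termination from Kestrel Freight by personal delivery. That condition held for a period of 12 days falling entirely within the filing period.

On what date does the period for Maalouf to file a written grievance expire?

December 18, 2015

Counting November 19, 2015 as day 1, day 16 is December 4, 2015.
Service was not by mail, so no mail extension applies.
Tolling adds 12 days: December 4, 2015 + 12 days = December 16, 2015.
December 16, 2015 is a listed holiday; December 17, 2015 is a listed holiday. The next qualifying day is December 18, 2015.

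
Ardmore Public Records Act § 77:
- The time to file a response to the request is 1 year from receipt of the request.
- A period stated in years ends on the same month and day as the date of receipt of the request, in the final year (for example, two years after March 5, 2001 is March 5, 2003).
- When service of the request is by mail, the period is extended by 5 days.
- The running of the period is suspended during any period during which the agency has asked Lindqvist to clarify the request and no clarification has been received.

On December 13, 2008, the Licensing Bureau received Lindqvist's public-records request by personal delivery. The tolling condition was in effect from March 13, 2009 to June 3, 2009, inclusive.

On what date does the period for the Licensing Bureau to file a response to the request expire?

March 6, 2010

1 year after December 13, 2008 is December 13, 2009.
Service was not by mail, so no mail extension applies.
From March 13, 2009 through June 3, 2009 inclusive is 83 days; tolling adds 83 days: December 13, 2009 + 83 days = March 6, 2010.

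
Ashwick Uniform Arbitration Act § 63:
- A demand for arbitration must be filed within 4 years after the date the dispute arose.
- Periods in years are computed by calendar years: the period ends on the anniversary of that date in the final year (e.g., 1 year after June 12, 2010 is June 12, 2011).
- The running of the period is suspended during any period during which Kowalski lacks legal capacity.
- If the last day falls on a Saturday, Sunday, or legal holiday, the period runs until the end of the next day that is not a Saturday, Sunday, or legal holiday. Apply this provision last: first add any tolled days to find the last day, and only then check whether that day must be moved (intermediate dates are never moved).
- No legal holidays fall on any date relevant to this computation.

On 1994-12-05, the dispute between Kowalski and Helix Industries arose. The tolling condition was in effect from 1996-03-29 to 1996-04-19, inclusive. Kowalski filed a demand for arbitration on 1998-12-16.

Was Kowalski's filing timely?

Yes

4 years after 1994-12-05 is December 5, 1998.
From March 29, 1996 through April 19, 1996 inclusive is 22 days; tolling adds 22 days: December 5, 1998 + 22 days = December 27, 1998.
December 27, 1998 is Sunday. The next qualifying day is December 28, 1998.
The deadline is December 28, 1998; the filing on December 16, 1998 is on or before that date.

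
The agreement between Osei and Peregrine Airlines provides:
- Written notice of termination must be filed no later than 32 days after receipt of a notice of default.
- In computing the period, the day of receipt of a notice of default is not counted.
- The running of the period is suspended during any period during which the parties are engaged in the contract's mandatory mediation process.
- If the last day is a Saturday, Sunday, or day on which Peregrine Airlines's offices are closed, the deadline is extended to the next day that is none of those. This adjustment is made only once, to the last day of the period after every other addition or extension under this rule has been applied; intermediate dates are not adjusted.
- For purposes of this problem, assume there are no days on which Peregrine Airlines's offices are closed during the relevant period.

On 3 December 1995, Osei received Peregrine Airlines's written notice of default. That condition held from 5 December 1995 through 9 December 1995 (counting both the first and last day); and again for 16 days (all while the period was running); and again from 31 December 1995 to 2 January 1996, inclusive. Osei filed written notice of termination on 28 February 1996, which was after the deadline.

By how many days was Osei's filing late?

32 days after 3 December 1995 is January 4, 1996.
From December 5, 1995 through December 9, 1995 inclusive is 5 days; tolling adds 5 days: January 4, 1996 + 5 days = January 9, 1996.
Tolling adds 16 days: January 9, 1996 + 16 days = January 25, 1996.
From December 31, 1995 through January 2, 1996 inclusive is 3 days; tolling adds 3 days: January 25, 1996 + 3 days = January 28, 1996.
January 28, 1996 is Sunday. The next qualifying day is January 29, 1996.
The deadline is January 29, 1996; from January 29, 1996 to February 28, 1996 is 30 days.

30 days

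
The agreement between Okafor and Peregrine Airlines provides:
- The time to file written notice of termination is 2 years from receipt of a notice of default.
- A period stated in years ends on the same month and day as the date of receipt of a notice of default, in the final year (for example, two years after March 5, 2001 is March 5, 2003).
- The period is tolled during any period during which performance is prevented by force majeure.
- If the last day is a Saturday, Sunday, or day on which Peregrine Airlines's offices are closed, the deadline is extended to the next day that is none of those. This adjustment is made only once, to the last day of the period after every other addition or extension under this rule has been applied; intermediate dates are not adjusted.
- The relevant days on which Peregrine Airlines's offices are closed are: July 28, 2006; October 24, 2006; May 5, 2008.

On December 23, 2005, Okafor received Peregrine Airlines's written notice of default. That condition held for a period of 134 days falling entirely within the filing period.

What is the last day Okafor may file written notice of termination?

2 years after December 23, 2005 is December 23, 2007.
Tolling adds 134 days: December 23, 2007 + 134 days = May 5, 2008.
May 5, 2008 is a listed holiday. The next qualifying day is May 6, 2008.

May 6, 2008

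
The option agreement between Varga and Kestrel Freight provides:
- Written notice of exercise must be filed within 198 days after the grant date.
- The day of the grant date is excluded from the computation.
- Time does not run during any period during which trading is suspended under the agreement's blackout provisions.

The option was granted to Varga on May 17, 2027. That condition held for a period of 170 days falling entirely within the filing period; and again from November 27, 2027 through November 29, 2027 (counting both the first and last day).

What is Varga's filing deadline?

198 days after May 17, 2027 is December 1, 2027.
Tolling adds 170 days: December 1, 2027 + 170 days = May 19, 2028.
From November 27, 2027 through November 29, 2027 inclusive is 3 days; tolling adds 3 days: May 19, 2028 + 3 days = May 22, 2028.

May 22, 2028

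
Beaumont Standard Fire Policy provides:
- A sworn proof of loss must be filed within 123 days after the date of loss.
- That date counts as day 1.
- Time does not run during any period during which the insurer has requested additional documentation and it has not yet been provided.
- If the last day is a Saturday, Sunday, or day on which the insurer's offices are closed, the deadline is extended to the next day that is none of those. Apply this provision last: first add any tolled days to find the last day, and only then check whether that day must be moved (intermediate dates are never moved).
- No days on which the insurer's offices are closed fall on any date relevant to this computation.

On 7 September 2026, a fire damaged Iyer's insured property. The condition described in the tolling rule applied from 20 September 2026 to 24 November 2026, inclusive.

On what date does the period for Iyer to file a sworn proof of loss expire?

March 15, 2027

Counting 7 September 2026 as day 1, day 123 is January 7, 2027.
From September 20, 2026 through November 24, 2026 inclusive is 66 days; tolling adds 66 days: January 7, 2027 + 66 days = March 14, 2027.
March 14, 2027 is Sunday. The next qualifying day is March 15, 2027.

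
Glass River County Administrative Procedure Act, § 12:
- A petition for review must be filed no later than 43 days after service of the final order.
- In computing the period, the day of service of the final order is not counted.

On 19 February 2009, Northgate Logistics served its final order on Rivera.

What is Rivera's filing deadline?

43 days after 19 February 2009 is April 3, 2009.

April 3, 2009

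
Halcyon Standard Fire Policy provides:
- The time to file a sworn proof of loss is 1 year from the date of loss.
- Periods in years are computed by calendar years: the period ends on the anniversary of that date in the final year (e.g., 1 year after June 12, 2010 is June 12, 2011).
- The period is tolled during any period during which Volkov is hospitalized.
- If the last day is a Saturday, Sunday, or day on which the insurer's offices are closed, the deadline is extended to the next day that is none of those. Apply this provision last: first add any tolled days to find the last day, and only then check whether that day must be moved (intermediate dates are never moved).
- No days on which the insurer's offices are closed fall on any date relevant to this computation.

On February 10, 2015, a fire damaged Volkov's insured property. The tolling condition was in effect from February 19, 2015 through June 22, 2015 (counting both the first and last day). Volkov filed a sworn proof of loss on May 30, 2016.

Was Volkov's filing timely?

1 year after February 10, 2015 is February 10, 2016.
From February 19, 2015 through June 22, 2015 inclusive is 124 days; tolling adds 124 days: February 10, 2016 + 124 days = June 13, 2016.
June 13, 2016 is a Monday and not a day on which the insurer's offices are closed, so no extension applies.
The deadline is June 13, 2016; the filing on May 30, 2016 is on or before that date.

Yes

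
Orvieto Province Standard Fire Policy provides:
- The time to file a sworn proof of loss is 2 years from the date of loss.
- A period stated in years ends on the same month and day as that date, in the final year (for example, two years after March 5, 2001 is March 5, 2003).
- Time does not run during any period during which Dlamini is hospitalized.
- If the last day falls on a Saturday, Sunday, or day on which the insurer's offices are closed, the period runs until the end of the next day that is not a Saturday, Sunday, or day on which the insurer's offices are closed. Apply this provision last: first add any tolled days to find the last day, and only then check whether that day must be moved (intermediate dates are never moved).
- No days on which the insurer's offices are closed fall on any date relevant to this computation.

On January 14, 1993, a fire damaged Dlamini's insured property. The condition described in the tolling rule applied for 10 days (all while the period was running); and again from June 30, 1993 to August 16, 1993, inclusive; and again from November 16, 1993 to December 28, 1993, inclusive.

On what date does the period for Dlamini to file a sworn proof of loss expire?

2 years after January 14, 1993 is January 14, 1995.
Tolling adds 10 days: January 14, 1995 + 10 days = January 24, 1995.
From June 30, 1993 through August 16, 1993 inclusive is 48 days; tolling adds 48 days: January 24, 1995 + 48 days = March 13, 1995.
From November 16, 1993 through December 28, 1993 inclusive is 43 days; tolling adds 43 days: March 13, 1995 + 43 days = April 25, 1995.
April 25, 1995 is a Tuesday and not a day on which the insurer's offices are closed, so no extension applies.

April 25, 1995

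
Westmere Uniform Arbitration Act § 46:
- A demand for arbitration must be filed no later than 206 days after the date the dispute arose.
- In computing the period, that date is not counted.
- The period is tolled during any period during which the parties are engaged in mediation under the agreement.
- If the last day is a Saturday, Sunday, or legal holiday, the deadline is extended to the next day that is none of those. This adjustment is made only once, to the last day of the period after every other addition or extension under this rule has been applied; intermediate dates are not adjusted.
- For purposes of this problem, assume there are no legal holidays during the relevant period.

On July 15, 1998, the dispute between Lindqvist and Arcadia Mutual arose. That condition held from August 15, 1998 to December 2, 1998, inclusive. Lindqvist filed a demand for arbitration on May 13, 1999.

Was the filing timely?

Yes

206 days after July 15, 1998 is February 6, 1999.
From August 15, 1998 through December 2, 1998 inclusive is 110 days; tolling adds 110 days: February 6, 1999 + 110 days = May 27, 1999.
May 27, 1999 is a Thursday and not a legal holiday, so no extension applies.
The deadline is May 27, 1999; the filing on May 13, 1999 is on or before that date.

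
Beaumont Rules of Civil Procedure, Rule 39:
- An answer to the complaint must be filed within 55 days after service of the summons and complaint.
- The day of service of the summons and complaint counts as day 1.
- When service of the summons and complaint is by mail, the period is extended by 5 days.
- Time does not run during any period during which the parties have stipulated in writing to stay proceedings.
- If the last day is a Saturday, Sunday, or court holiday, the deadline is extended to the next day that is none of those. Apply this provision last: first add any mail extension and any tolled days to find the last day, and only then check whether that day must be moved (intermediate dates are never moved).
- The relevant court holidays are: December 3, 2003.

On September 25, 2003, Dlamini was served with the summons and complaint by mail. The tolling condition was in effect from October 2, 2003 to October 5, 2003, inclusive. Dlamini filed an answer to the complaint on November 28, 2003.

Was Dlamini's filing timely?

No

Counting September 25, 2003 as day 1, day 55 is November 18, 2003.
Service was by mail, adding 5 days: November 18, 2003 + 5 days = November 23, 2003.
From October 2, 2003 through October 5, 2003 inclusive is 4 days; tolling adds 4 days: November 23, 2003 + 4 days = November 27, 2003.
November 27, 2003 is a Thursday and not a court holiday, so no extension applies.
The deadline is November 27, 2003; the filing on November 28, 2003 is after that date.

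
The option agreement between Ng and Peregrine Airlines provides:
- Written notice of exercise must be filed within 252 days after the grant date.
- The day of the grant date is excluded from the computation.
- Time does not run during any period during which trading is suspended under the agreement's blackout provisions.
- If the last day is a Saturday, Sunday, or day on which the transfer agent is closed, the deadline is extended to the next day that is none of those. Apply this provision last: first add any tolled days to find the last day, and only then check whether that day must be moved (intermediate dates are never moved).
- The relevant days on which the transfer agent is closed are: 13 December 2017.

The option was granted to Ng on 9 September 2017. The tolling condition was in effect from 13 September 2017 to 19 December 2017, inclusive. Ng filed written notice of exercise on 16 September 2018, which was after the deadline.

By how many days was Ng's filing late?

252 days after 9 September 2017 is May 19, 2018.
From September 13, 2017 through December 19, 2017 inclusive is 98 days; tolling adds 98 days: May 19, 2018 + 98 days = August 25, 2018.
August 25, 2018 is Saturday; August 26, 2018 is Sunday. The next qualifying day is August 27, 2018.
The deadline is August 27, 2018; from August 27, 2018 to September 16, 2018 is 20 days.

20 days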